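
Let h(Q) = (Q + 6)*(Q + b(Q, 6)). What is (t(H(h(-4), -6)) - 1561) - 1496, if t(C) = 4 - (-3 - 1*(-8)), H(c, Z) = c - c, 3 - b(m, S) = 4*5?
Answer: -3058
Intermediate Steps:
b(m, S) = -17 (b(m, S) = 3 - 4*5 = 3 - 1*20 = 3 - 20 = -17)
h(Q) = (-17 + Q)*(6 + Q) (h(Q) = (Q + 6)*(Q - 17) = (6 + Q)*(-17 + Q) = (-17 + Q)*(6 + Q))
H(c, Z) = 0
t(C) = -1 (t(C) = 4 - (-3 + 8) = 4 - 1*5 = 4 - 5 = -1)
(t(H(h(-4), -6)) - 1561) - 1496 = (-1 - 1561) - 1496 = -1562 - 1496 = -3058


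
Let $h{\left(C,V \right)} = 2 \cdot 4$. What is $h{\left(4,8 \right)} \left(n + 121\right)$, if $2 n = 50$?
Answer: $1168$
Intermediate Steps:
$h{\left(C,V \right)} = 8$
$n = 25$ ($n = \frac{1}{2} \cdot 50 = 25$)
$h{\left(4,8 \right)} \left(n + 121\right) = 8 \left(25 + 121\right) = 8 \cdot 146 = 1168$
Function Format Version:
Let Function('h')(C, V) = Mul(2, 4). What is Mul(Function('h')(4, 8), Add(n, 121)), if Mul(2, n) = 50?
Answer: 1168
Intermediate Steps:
Function('h')(C, V) = 8
n = 25 (n = Mul(Rational(1, 2), 50) = 25)
Mul(Function('h')(4, 8), Add(n, 121)) = Mul(8, Add(25, 121)) = Mul(8, 146) = 1168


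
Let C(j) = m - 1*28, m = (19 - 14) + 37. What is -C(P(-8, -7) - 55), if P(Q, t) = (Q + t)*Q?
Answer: -14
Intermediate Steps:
P(Q, t) = Q*(Q + t)
m = 42 (m = 5 + 37 = 42)
C(j) = 14 (C(j) = 42 - 1*28 = 42 - 28 = 14)
-C(P(-8, -7) - 55) = -1*14 = -14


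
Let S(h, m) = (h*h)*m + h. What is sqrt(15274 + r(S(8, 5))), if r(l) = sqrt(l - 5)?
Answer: sqrt(15274 + sqrt(323)) ≈ 123.66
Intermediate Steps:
S(h, m) = h + m*h**2 (S(h, m) = h**2*m + h = m*h**2 + h = h + m*h**2)
r(l) = sqrt(-5 + l)
sqrt(15274 + r(S(8, 5))) = sqrt(15274 + sqrt(-5 + 8*(1 + 8*5))) = sqrt(15274 + sqrt(-5 + 8*(1 + 40))) = sqrt(15274 + sqrt(-5 + 8*41)) = sqrt(15274 + sqrt(-5 + 328)) = sqrt(15274 + sqrt(323))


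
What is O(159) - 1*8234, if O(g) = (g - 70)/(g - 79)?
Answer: -658631/80 ≈ -8232.9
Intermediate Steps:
O(g) = (-70 + g)/(-79 + g)
O(159) - 1*8234 = (-70 + 159)/(-79 + 159) - 1*8234 = 89/80 - 8234 = -658631/80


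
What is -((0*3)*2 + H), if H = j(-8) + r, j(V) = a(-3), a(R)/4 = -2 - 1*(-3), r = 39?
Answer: -43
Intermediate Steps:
a(R) = 4 (a(R) = 4*(-2 - 1*(-3)) = 4*(-2 + 3) = 4*1 = 4)
j(V) = 4
H = 43 (H = 4 + 39 = 43)
-((0*3)*2 + H) = -((0*3)*2 + 43) = -(0*2 + 43) = -(0 + 43) = -1*43 = -43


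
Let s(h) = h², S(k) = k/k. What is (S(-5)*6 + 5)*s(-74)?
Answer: 60236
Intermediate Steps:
S(k) = 1
(S(-5)*6 + 5)*s(-74) = (1*6 + 5)*(-74)² = (6 + 5)*5476 = 11*5476 = 60236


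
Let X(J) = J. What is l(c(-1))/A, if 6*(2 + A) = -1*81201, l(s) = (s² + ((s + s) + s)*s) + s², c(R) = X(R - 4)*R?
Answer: -250/27071 ≈ -0.0092350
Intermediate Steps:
c(R) = R*(-4 + R) (c(R) = (R - 4)*R = (-4 + R)*R = R*(-4 + R))
l(s) = 5*s² (l(s) = (s² + (2*s + s)*s) + s² = (s² + (3*s)*s) + s² = (s² + 3*s²) + s² = 4*s² + s² = 5*s²)
A = -27071/2 (A = -2 + (-1*81201)/6 = -2 + (⅙)*(-81201) = -2 - 27067/2 = -27071/2 ≈ -13536.)
l(c(-1))/A = (5*(-(-4 - 1))²)/(-27071/2) = (5*(-1*(-5))²)*(-2/27071) = (5*5²)*(-2/27071) = (5*25)*(-2/27071) = 125*(-2/27071) = -250/27071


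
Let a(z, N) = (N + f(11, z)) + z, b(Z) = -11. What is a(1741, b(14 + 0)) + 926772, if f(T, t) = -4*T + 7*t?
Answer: 940645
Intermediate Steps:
a(z, N) = -44 + N + 8*z (a(z, N) = (N + (-4*11 + 7*z)) + z = (N + (-44 + 7*z)) + z = (-44 + N + 7*z) + z = -44 + N + 8*z)
a(1741, b(14 + 0)) + 926772 = (-44 - 11 + 8*1741) + 926772 = (-44 - 11 + 13928) + 926772 = 13873 + 926772 = 940645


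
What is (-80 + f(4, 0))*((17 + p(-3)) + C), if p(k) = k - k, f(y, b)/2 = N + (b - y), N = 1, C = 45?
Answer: -5332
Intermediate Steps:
f(y, b) = 2 - 2*y + 2*b (f(y, b) = 2*(1 + (b - y)) = 2*(1 + b - y) = 2 - 2*y + 2*b)
p(k) = 0
(-80 + f(4, 0))*((17 + p(-3)) + C) = (-80 + (2 - 2*4 + 2*0))*((17 + 0) + 45) = (-80 + (2 - 8 + 0))*(17 + 45) = (-80 - 6)*62 = -86*62 = -5332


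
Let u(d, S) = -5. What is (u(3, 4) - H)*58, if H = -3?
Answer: -116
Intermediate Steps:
(u(3, 4) - H)*58 = (-5 - 1*(-3))*58 = (-5 + 3)*58 = -2*58 = -116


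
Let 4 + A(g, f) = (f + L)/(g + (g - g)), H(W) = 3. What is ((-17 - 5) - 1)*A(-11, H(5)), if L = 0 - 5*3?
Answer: 736/11 ≈ 66.909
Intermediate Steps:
L = -15 (L = 0 - 15 = -15)
A(g, f) = -4 + (-15 + f)/g (A(g, f) = -4 + (f - 15)/(g + (g - g)) = -4 + (-15 + f)/(g + 0) = -4 + (-15 + f)/g)
((-17 - 5) - 1)*A(-11, H(5)) = ((-17 - 5) - 1)*((-15 + 3 - 4*(-11))/(-11)) = (-22 - 1)*(-(-15 + 3 + 44)/11) = -(-23)*32/11 = -23*(-32/11) = 736/11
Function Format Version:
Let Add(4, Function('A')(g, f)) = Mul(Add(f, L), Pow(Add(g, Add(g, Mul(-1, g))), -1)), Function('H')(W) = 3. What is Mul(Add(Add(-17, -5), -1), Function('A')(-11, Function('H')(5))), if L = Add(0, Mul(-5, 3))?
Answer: Rational(736, 11) ≈ 66.909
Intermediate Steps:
L = -15 (L = Add(0, -15) = -15)
Function('A')(g, f) = Add(-4, Mul(Pow(g, -1), Add(-15, f))) (Function('A')(g, f) = Add(-4, Mul(Add(f, -15), Pow(Add(g, Add(g, Mul(-1, g))), -1))) = Add(-4, Mul(Add(-15, f), Pow(Add(g, 0), -1))) = Add(-4, Mul(Add(-15, f), Pow(g, -1))) = Add(-4, Mul(Pow(g, -1), Add(-15, f))))
Mul(Add(Add(-17, -5), -1), Function('A')(-11, Function('H')(5))) = Mul(Add(Add(-17, -5), -1), Mul(Pow(-11, -1), Add(-15, 3, Mul(-4, -11)))) = Mul(Add(-22, -1), Mul(Rational(-1, 11), Add(-15, 3, 44))) = Mul(-23, Mul(Rational(-1, 11), 32)) = Mul(-23, Rational(-32, 11)) = Rational(736, 11)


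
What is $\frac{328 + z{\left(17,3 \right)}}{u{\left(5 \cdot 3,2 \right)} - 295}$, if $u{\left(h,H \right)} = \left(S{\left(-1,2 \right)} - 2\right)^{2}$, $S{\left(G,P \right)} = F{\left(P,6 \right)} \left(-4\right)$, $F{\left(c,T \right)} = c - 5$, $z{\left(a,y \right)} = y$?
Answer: $- \frac{331}{195} \approx -1.6974$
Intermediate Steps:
$F{\left(c,T \right)} = -5 + c$ ($F{\left(c,T \right)} = c - 5 = -5 + c$)
$S{\left(G,P \right)} = 20 - 4 P$ ($S{\left(G,P \right)} = \left(-5 + P\right) \left(-4\right) = 20 - 4 P$)
$u{\left(h,H \right)} = 100$ ($u{\left(h,H \right)} = \left(\left(20 - 8\right) - 2\right)^{2} = \left(12 - 2\right)^{2} = 10^{2} = 100$)
$\frac{328 + z{\left(17,3 \right)}}{u{\left(5 \cdot 3,2 \right)} - 295} = \frac{328 + 3}{100 - 295} = \frac{331}{-195} = 331 \left(- \frac{1}{195}\right) = - \frac{331}{195}$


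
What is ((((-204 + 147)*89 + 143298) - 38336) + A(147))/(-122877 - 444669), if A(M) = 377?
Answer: -16711/94591 ≈ -0.17667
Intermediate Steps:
((((-204 + 147)*89 + 143298) - 38336) + A(147))/(-122877 - 444669) = ((((-204 + 147)*89 + 143298) - 38336) + 377)/(-122877 - 444669) = (((-57*89 + 143298) - 38336) + 377)/(-567546) = (((-5073 + 143298) - 38336) + 377)*(-1/567546) = ((138225 - 38336) + 377)*(-1/567546) = (99889 + 377)*(-1/567546) = 100266*(-1/567546) = -16711/94591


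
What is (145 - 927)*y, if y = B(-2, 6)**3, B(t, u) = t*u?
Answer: 1351296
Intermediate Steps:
y = -1728 (y = (-2*6)**3 = (-12)**3 = -1728)
(145 - 927)*y = (145 - 927)*(-1728) = -782*(-1728) = 1351296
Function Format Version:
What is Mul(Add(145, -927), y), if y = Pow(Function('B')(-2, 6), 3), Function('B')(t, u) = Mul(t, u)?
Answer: 1351296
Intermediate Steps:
y = -1728 (y = Pow(Mul(-2, 6), 3) = Pow(-12, 3) = -1728)
Mul(Add(145, -927), y) = Mul(Add(145, -927), -1728) = Mul(-782, -1728) = 1351296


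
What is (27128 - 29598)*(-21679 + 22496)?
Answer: -2017990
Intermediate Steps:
(27128 - 29598)*(-21679 + 22496) = -2470*817 = -2017990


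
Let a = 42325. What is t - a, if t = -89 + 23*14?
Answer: -42092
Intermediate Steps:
t = 233 (t = -89 + 322 = 233)
t - a = 233 - 1*42325 = 233 - 42325 = -42092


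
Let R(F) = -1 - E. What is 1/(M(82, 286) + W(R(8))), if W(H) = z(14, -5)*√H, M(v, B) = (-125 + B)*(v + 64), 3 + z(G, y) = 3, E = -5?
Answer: 1/23506 ≈ 4.2542e-5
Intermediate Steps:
z(G, y) = 0 (z(G, y) = -3 + 3 = 0)
R(F) = 4 (R(F) = -1 - 1*(-5) = -1 + 5 = 4)
M(v, B) = (-125 + B)*(64 + v)
W(H) = 0 (W(H) = 0*√H = 0)
1/(M(82, 286) + W(R(8))) = 1/((-8000 - 125*82 + 64*286 + 286*82) + 0) = 1/((-8000 - 10250 + 18304 + 23452) + 0) = 1/(23506 + 0) = 1/23506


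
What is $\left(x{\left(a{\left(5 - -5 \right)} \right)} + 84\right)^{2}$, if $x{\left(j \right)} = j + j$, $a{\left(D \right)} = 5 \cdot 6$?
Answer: $20736$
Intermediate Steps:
$a{\left(D \right)} = 30$
$x{\left(j \right)} = 2 j$
$\left(x{\left(a{\left(5 - -5 \right)} \right)} + 84\right)^{2} = \left(2 \cdot 30 + 84\right)^{2} = \left(60 + 84\right)^{2} = 144^{2} = 20736$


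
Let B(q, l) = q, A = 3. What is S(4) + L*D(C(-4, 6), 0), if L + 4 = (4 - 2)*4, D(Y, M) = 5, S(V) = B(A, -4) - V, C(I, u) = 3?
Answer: 19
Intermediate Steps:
S(V) = 3 - V
L = 4 (L = -4 + (4 - 2)*4 = -4 + 2*4 = -4 + 8 = 4)
S(4) + L*D(C(-4, 6), 0) = (3 - 1*4) + 4*5 = (3 - 4) + 20 = -1 + 20 = 19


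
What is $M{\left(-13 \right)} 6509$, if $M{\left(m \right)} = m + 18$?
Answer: $32545$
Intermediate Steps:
$M{\left(m \right)} = 18 + m$
$M{\left(-13 \right)} 6509 = \left(18 - 13\right) 6509 = 5 \cdot 6509 = 32545$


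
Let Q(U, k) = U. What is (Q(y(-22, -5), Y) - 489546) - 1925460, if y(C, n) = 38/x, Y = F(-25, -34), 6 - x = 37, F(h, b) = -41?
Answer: -74865224/31 ≈ -2.4150e+6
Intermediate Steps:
x = -31 (x = 6 - 1*37 = 6 - 37 = -31)
Y = -41
y(C, n) = -38/31 (y(C, n) = 38/(-31) = 38*(-1/31) = -38/31)
(Q(y(-22, -5), Y) - 489546) - 1925460 = (-38/31 - 489546) - 1925460 = -15175964/31 - 1925460 = -74865224/31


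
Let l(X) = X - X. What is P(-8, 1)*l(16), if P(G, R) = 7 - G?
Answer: 0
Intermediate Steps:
l(X) = 0
P(-8, 1)*l(16) = (7 - 1*(-8))*0 = (7 + 8)*0 = 15*0 = 0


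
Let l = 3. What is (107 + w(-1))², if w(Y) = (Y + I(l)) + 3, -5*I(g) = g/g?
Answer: 295936/25 ≈ 11837.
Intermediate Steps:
I(g) = -⅕ (I(g) = -g/(5*g) = -⅕*1 = -⅕)
w(Y) = 14/5 + Y (w(Y) = (Y - ⅕) + 3 = (-⅕ + Y) + 3 = 14/5 + Y)
(107 + w(-1))² = (107 + (14/5 - 1))² = (107 + 9/5)² = (544/5)² = 295936/25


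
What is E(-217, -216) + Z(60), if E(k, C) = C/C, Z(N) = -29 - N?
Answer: -88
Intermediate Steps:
E(k, C) = 1
E(-217, -216) + Z(60) = 1 + (-29 - 1*60) = 1 + (-29 - 60) = 1 - 89 = -88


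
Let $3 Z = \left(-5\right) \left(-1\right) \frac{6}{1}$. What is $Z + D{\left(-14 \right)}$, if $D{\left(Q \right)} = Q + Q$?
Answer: $-18$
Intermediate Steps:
$D{\left(Q \right)} = 2 Q$
$Z = 10$ ($Z = \frac{\left(-5\right) \left(-1\right) \frac{6}{1}}{3} = \frac{5 \cdot 6 \cdot 1}{3} = \frac{5 \cdot 6}{3} = \frac{1}{3} \cdot 30 = 10$)
$Z + D{\left(-14 \right)} = 10 + 2 \left(-14\right) = 10 - 28 = -18$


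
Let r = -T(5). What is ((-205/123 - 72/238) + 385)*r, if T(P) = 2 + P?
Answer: -136742/51 ≈ -2681.2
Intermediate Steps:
r = -7 (r = -(2 + 5) = -1*7 = -7)
((-205/123 - 72/238) + 385)*r = ((-205/123 - 72/238) + 385)*(-7) = ((-205*1/123 - 72*1/238) + 385)*(-7) = ((-5/3 - 36/119) + 385)*(-7) = (-703/357 + 385)*(-7) = (136742/357)*(-7) = -136742/51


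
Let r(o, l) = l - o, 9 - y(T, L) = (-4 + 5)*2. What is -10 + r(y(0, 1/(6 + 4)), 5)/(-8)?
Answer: -39/4 ≈ -9.7500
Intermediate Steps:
y(T, L) = 7 (y(T, L) = 9 - (-4 + 5)*2 = 9 - 2 = 7)
-10 + r(y(0, 1/(6 + 4)), 5)/(-8) = -10 + (5 - 1*7)/(-8) = -10 + (5 - 7)*(-⅛) = -10 - 2*(-⅛) = -10 + ¼ = -39/4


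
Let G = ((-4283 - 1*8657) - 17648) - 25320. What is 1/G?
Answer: -1/55908 ≈ -1.7887e-5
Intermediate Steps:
G = -55908 (G = ((-4283 - 8657) - 17648) - 25320 = (-12940 - 17648) - 25320 = -30588 - 25320 = -55908)
1/G = 1/(-55908) = -1/55908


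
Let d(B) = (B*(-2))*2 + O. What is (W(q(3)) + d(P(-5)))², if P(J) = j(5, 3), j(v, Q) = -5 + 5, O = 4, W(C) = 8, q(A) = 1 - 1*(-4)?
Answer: 144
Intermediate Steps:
q(A) = 5 (q(A) = 1 + 4 = 5)
j(v, Q) = 0
P(J) = 0
d(B) = 4 - 4*B (d(B) = (B*(-2))*2 + 4 = -2*B*2 + 4 = -4*B + 4 = 4 - 4*B)
(W(q(3)) + d(P(-5)))² = (8 + (4 - 4*0))² = (8 + (4 + 0))² = (8 + 4)² = 12² = 144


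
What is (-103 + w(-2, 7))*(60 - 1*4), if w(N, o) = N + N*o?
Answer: -6664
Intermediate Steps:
(-103 + w(-2, 7))*(60 - 1*4) = (-103 - 2*(1 + 7))*(60 - 1*4) = (-103 - 2*8)*(60 - 4) = (-103 - 16)*56 = -119*56 = -6664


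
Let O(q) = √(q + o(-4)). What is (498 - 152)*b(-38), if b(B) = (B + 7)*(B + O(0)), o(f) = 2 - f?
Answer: 407588 - 10726*√6 ≈ 3.8132e+5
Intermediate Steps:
O(q) = √(6 + q) (O(q) = √(q + (2 - 1*(-4))) = √(q + (2 + 4)) = √(q + 6) = √(6 + q))
b(B) = (7 + B)*(B + √6) (b(B) = (B + 7)*(B + √(6 + 0)) = (7 + B)*(B + √6))
(498 - 152)*b(-38) = (498 - 152)*((-38)² + 7*(-38) + 7*√6 - 38*√6) = 346*(1444 - 266 + 7*√6 - 38*√6) = 346*(1178 - 31*√6) = 407588 - 10726*√6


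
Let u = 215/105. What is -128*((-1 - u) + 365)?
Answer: -972928/21 ≈ -46330.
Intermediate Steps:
u = 43/21 (u = 215*(1/105) = 43/21 ≈ 2.0476)
-128*((-1 - u) + 365) = -128*((-1 - 1*43/21) + 365) = -128*((-1 - 43/21) + 365) = -128*(-64/21 + 365) = -128*7601/21 = -972928/21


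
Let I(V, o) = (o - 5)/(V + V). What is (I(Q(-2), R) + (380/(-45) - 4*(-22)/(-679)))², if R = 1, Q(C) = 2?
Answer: 3423069049/37344321 ≈ 91.662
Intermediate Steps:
I(V, o) = (-5 + o)/(2*V) (I(V, o) = (-5 + o)/((2*V)) = (-5 + o)*(1/(2*V)) = (-5 + o)/(2*V))
(I(Q(-2), R) + (380/(-45) - 4*(-22)/(-679)))² = ((½)*(-5 + 1)/2 + (380/(-45) - 4*(-22)/(-679)))² = ((½)*(½)*(-4) + (380*(-1/45) + 88*(-1/679)))² = (-1 + (-76/9 - 88/679))² = (-1 - 52396/6111)² = (-58507/6111)² = 3423069049/37344321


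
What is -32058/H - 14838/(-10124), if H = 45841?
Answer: 177816783/232047142 ≈ 0.76630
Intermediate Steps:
-32058/H - 14838/(-10124) = -32058/45841 - 14838/(-10124) = -32058*1/45841 - 14838*(-1/10124) = -32058/45841 + 7419/5062 = 177816783/232047142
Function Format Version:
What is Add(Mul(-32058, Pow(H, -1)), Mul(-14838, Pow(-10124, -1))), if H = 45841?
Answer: Rational(177816783, 232047142) ≈ 0.76630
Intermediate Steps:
Add(Mul(-32058, Pow(H, -1)), Mul(-14838, Pow(-10124, -1))) = Add(Mul(-32058, Pow(45841, -1)), Mul(-14838, Pow(-10124, -1))) = Add(Mul(-32058, Rational(1, 45841)), Mul(-14838, Rational(-1, 10124))) = Add(Rational(-32058, 45841), Rational(7419, 5062)) = Rational(177816783, 232047142)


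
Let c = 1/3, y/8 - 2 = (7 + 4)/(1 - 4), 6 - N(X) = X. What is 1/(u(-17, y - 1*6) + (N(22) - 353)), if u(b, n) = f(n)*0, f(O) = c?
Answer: -1/369 ≈ -0.0027100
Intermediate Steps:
N(X) = 6 - X
y = -40/3 (y = 16 + 8*((7 + 4)/(1 - 4)) = 16 + 8*(11/(-3)) = 16 + 8*(11*(-1/3)) = 16 + 8*(-11/3) = 16 - 88/3 = -40/3 ≈ -13.333)
c = 1/3 ≈ 0.33333
f(O) = 1/3
u(b, n) = 0 (u(b, n) = (1/3)*0 = 0)
1/(u(-17, y - 1*6) + (N(22) - 353)) = 1/(0 + ((6 - 1*22) - 353)) = 1/(0 + ((6 - 22) - 353)) = 1/(0 + (-16 - 353)) = 1/(0 - 369) = 1/(-369) = -1/369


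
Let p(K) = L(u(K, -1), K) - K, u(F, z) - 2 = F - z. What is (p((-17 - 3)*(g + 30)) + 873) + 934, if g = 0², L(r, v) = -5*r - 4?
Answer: 5388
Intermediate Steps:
u(F, z) = 2 + F - z (u(F, z) = 2 + (F - z) = 2 + F - z)
L(r, v) = -4 - 5*r
g = 0
p(K) = -19 - 6*K (p(K) = (-4 - 5*(2 + K - 1*(-1))) - K = (-4 - 5*(2 + K + 1)) - K = (-4 - 5*(3 + K)) - K = (-4 + (-15 - 5*K)) - K = (-19 - 5*K) - K = -19 - 6*K)
(p((-17 - 3)*(g + 30)) + 873) + 934 = ((-19 - 6*(-17 - 3)*(0 + 30)) + 873) + 934 = ((-19 - (-120)*30) + 873) + 934 = ((-19 - 6*(-600)) + 873) + 934 = ((-19 + 3600) + 873) + 934 = (3581 + 873) + 934 = 4454 + 934 = 5388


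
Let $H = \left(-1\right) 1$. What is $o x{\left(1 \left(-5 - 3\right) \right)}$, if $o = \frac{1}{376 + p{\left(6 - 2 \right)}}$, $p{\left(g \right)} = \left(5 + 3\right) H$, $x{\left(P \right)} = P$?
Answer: $- \frac{1}{46} \approx -0.021739$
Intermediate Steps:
$H = -1$
$p{\left(g \right)} = -8$ ($p{\left(g \right)} = \left(5 + 3\right) \left(-1\right) = 8 \left(-1\right) = -8$)
$o = \frac{1}{368}$ ($o = \frac{1}{376 - 8} = \frac{1}{368} \approx 0.0027174$)
$o x{\left(1 \left(-5 - 3\right) \right)} = \frac{1 \left(-5 - 3\right)}{368} = \frac{1 \left(-8\right)}{368} = \frac{1}{368} \left(-8\right) = - \frac{1}{46}$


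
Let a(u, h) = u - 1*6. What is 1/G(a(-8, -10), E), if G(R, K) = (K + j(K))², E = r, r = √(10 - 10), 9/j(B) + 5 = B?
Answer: 25/81 ≈ 0.30864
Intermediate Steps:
j(B) = 9/(-5 + B)
a(u, h) = -6 + u (a(u, h) = u - 6 = -6 + u)
r = 0 (r = √0 = 0)
E = 0
G(R, K) = (K + 9/(-5 + K))²
1/G(a(-8, -10), E) = 1/((0 + 9/(-5 + 0))²) = 1/((0 + 9/(-5))²) = 1/((0 + 9*(-⅕))²) = 1/((0 - 9/5)²) = 1/((-9/5)²) = 1/(81/25) = 25/81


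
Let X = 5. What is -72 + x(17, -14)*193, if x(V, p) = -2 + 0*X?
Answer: -458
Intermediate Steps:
x(V, p) = -2 (x(V, p) = -2 + 0*5 = -2 + 0 = -2)
-72 + x(17, -14)*193 = -72 - 2*193 = -72 - 386 = -458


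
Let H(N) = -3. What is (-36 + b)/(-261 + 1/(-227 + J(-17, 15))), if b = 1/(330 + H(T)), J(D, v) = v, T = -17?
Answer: 2495452/18093891 ≈ 0.13792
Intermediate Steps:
b = 1/327 (b = 1/(330 - 3) = 1/327 ≈ 0.0030581)
(-36 + b)/(-261 + 1/(-227 + J(-17, 15))) = (-36 + 1/327)/(-261 + 1/(-227 + 15)) = -11771/(327*(-261 + 1/(-212))) = -11771/(327*(-261 - 1/212)) = -11771/(327*(-55333/212)) = -11771/327*(-212/55333) = 2495452/18093891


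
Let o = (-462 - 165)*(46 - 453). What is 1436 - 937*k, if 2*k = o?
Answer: -239109221/2 ≈ -1.1955e+8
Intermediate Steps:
o = 255189 (o = -627*(-407) = 255189)
k = 255189/2 (k = (½)*255189 = 255189/2 ≈ 1.2759e+5)
1436 - 937*k = 1436 - 937*255189/2 = 1436 - 239112093/2 = -239109221/2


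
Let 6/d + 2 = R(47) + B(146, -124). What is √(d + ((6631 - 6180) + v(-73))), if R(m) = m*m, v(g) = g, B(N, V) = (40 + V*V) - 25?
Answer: 5*√130069751/2933 ≈ 19.442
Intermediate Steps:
B(N, V) = 15 + V² (B(N, V) = (40 + V²) - 25 = 15 + V²)
R(m) = m²
d = 1/2933 (d = 6/(-2 + (47² + (15 + (-124)²))) = 6/(-2 + (2209 + (15 + 15376))) = 6/(-2 + (2209 + 15391)) = 6/(-2 + 17600) = 6/17598 = 6*(1/17598) = 1/2933 ≈ 0.00034095)
√(d + ((6631 - 6180) + v(-73))) = √(1/2933 + ((6631 - 6180) - 73)) = √(1/2933 + (451 - 73)) = √(1/2933 + 378) = √(1108675/2933) = 5*√130069751/2933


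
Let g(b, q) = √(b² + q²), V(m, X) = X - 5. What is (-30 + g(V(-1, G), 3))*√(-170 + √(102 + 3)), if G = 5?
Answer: -27*I*√(170 - √105) ≈ -341.26*I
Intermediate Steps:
V(m, X) = -5 + X
(-30 + g(V(-1, G), 3))*√(-170 + √(102 + 3)) = (-30 + √((-5 + 5)² + 3²))*√(-170 + √(102 + 3)) = (-30 + √(0² + 9))*√(-170 + √105) = (-30 + √(0 + 9))*√(-170 + √105) = (-30 + √9)*√(-170 + √105) = (-30 + 3)*√(-170 + √105) = -27*√(-170 + √105)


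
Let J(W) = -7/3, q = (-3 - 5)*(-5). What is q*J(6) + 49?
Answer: -133/3 ≈ -44.333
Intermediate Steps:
q = 40 (q = -8*(-5) = 40)
J(W) = -7/3 (J(W) = -7*⅓ = -7/3)
q*J(6) + 49 = 40*(-7/3) + 49 = -280/3 + 49 = -133/3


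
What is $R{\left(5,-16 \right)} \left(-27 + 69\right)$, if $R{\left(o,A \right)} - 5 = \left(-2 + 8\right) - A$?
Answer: $1134$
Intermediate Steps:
$R{\left(o,A \right)} = 11 - A$ ($R{\left(o,A \right)} = 5 - \left(-6 + A\right) = 11 - A$)
$R{\left(5,-16 \right)} \left(-27 + 69\right) = \left(11 - -16\right) \left(-27 + 69\right) = \left(11 + 16\right) 42 = 27 \cdot 42 = 1134$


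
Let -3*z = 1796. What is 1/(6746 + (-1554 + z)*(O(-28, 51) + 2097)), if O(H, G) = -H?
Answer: -3/13703012 ≈ -2.1893e-7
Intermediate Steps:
z = -1796/3 (z = -⅓*1796 = -1796/3 ≈ -598.67)
1/(6746 + (-1554 + z)*(O(-28, 51) + 2097)) = 1/(6746 + (-1554 - 1796/3)*(-1*(-28) + 2097)) = 1/(6746 - 6458*(28 + 2097)/3) = 1/(6746 - 6458/3*2125) = 1/(6746 - 13723250/3) = 1/(-13703012/3) = -3/13703012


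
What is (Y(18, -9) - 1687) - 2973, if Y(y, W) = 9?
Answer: -4651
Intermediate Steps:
(Y(18, -9) - 1687) - 2973 = (9 - 1687) - 2973 = -1678 - 2973 = -4651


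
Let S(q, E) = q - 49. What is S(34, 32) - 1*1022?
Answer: -1037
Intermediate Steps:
S(q, E) = -49 + q
S(34, 32) - 1*1022 = (-49 + 34) - 1*1022 = -15 - 1022 = -1037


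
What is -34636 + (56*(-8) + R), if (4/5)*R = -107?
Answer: -140871/4 ≈ -35218.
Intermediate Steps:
R = -535/4 (R = (5/4)*(-107) = -535/4 ≈ -133.75)
-34636 + (56*(-8) + R) = -34636 + (56*(-8) - 535/4) = -34636 + (-448 - 535/4) = -34636 - 2327/4 = -140871/4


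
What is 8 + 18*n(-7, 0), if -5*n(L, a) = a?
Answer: 8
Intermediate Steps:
n(L, a) = -a/5
8 + 18*n(-7, 0) = 8 + 18*(-⅕*0) = 8 + 18*0 = 8 + 0 = 8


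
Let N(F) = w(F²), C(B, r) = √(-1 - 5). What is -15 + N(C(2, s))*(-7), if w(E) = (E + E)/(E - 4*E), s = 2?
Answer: -31/3 ≈ -10.333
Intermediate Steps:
C(B, r) = I*√6 (C(B, r) = √(-6) = I*√6)
w(E) = -⅔ (w(E) = (2*E)/((-3*E)) = (2*E)*(-1/(3*E)) = -⅔)
N(F) = -⅔
-15 + N(C(2, s))*(-7) = -15 - ⅔*(-7) = -15 + 14/3 = -31/3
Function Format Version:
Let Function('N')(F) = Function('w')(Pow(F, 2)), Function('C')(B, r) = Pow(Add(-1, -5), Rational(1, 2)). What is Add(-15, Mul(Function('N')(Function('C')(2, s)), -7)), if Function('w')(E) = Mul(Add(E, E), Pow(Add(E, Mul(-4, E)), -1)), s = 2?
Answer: Rational(-31, 3) ≈ -10.333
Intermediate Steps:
Function('C')(B, r) = Mul(I, Pow(6, Rational(1, 2))) (Function('C')(B, r) = Pow(-6, Rational(1, 2)) = Mul(I, Pow(6, Rational(1, 2))))
Function('w')(E) = Rational(-2, 3) (Function('w')(E) = Mul(Mul(2, E), Pow(Mul(-3, E), -1)) = Mul(Mul(2, E), Mul(Rational(-1, 3), Pow(E, -1))) = Rational(-2, 3))
Function('N')(F) = Rational(-2, 3)
Add(-15, Mul(Function('N')(Function('C')(2, s)), -7)) = Add(-15, Mul(Rational(-2, 3), -7)) = Add(-15, Rational(14, 3)) = Rational(-31, 3)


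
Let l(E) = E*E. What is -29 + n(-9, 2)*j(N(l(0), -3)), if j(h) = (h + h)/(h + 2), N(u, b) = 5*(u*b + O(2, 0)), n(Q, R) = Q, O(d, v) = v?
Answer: -29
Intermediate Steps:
l(E) = E²
N(u, b) = 5*b*u (N(u, b) = 5*(u*b + 0) = 5*(b*u + 0) = 5*(b*u) = 5*b*u)
j(h) = 2*h/(2 + h) (j(h) = (2*h)/(2 + h) = 2*h/(2 + h))
-29 + n(-9, 2)*j(N(l(0), -3)) = -29 - 18*5*(-3)*0²/(2 + 5*(-3)*0²) = -29 - 18*5*(-3)*0/(2 + 5*(-3)*0) = -29 - 18*0/(2 + 0) = -29 - 18*0/2 = -29 - 9*0 = -29 + 0 = -29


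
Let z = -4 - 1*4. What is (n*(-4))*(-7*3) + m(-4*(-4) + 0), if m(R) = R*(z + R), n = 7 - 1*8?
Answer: 44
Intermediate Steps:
z = -8 (z = -4 - 4 = -8)
n = -1 (n = 7 - 8 = -1)
m(R) = R*(-8 + R)
(n*(-4))*(-7*3) + m(-4*(-4) + 0) = (-1*(-4))*(-7*3) + (-4*(-4) + 0)*(-8 + (-4*(-4) + 0)) = 4*(-21) + (16 + 0)*(-8 + (16 + 0)) = -84 + 16*(-8 + 16) = -84 + 16*8 = -84 + 128 = 44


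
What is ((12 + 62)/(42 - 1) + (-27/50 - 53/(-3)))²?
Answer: 13555712041/37822500 ≈ 358.40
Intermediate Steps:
((12 + 62)/(42 - 1) + (-27/50 - 53/(-3)))² = (74/41 + (-27*1/50 - 53*(-⅓)))² = (74*(1/41) + (-27/50 + 53/3))² = (74/41 + 2569/150)² = (116429/6150)² = 13555712041/37822500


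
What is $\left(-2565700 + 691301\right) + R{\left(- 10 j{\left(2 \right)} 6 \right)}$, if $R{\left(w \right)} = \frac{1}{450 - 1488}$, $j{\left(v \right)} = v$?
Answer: $- \frac{1945626163}{1038} \approx -1.8744 \cdot 10^{6}$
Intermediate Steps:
$R{\left(w \right)} = - \frac{1}{1038}$ ($R{\left(w \right)} = \frac{1}{-1038} = - \frac{1}{1038}$)
$\left(-2565700 + 691301\right) + R{\left(- 10 j{\left(2 \right)} 6 \right)} = \left(-2565700 + 691301\right) - \frac{1}{1038} = -1874399 - \frac{1}{1038} = - \frac{1945626163}{1038}$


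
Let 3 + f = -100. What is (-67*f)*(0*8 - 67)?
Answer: -462367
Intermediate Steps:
f = -103 (f = -3 - 100 = -103)
(-67*f)*(0*8 - 67) = (-67*(-103))*(0*8 - 67) = 6901*(0 - 67) = 6901*(-67) = -462367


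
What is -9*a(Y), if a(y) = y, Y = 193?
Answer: -1737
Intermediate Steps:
-9*a(Y) = -9*193 = -1737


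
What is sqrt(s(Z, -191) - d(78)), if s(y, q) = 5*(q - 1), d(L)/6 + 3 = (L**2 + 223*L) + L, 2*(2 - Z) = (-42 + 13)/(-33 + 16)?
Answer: I*sqrt(142278) ≈ 377.2*I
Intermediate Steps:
Z = 39/34 (Z = 2 - (-42 + 13)/(2*(-33 + 16)) = 2 - (-29)/(2*(-17)) = 2 - (-29)*(-1)/(2*17) = 2 - 1/2*29/17 = 2 - 29/34 = 39/34 ≈ 1.1471)
d(L) = -18 + 6*L**2 + 1344*L (d(L) = -18 + 6*((L**2 + 223*L) + L) = -18 + 6*(L**2 + 224*L) = -18 + (6*L**2 + 1344*L) = -18 + 6*L**2 + 1344*L)
s(y, q) = -5 + 5*q (s(y, q) = 5*(-1 + q) = -5 + 5*q)
sqrt(s(Z, -191) - d(78)) = sqrt((-5 + 5*(-191)) - (-18 + 6*78**2 + 1344*78)) = sqrt((-5 - 955) - (-18 + 6*6084 + 104832)) = sqrt(-960 - (-18 + 36504 + 104832)) = sqrt(-960 - 1*141318) = sqrt(-960 - 141318) = sqrt(-142278) = I*sqrt(142278)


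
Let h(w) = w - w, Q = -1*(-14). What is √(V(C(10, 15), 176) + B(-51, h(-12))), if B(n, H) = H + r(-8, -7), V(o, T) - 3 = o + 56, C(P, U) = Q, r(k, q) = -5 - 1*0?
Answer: 2*√17 ≈ 8.2462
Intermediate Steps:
r(k, q) = -5 (r(k, q) = -5 + 0 = -5)
Q = 14
C(P, U) = 14
V(o, T) = 59 + o (V(o, T) = 3 + (o + 56) = 3 + (56 + o) = 59 + o)
h(w) = 0
B(n, H) = -5 + H (B(n, H) = H - 5 = -5 + H)
√(V(C(10, 15), 176) + B(-51, h(-12))) = √((59 + 14) + (-5 + 0)) = √(73 - 5) = √68 = 2*√17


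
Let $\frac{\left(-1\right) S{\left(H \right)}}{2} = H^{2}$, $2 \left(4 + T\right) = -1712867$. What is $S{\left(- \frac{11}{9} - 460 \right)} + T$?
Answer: $- \frac{207666079}{162} \approx -1.2819 \cdot 10^{6}$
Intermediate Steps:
$T = - \frac{1712875}{2}$ ($T = -4 + \frac{1}{2} \left(-1712867\right) = -4 - \frac{1712867}{2} = - \frac{1712875}{2} \approx -8.5644 \cdot 10^{5}$)
$S{\left(H \right)} = - 2 H^{2}$
$S{\left(- \frac{11}{9} - 460 \right)} + T = - 2 \left(- \frac{11}{9} - 460\right)^{2} - \frac{1712875}{2} = - 2 \left(- \frac{4151}{9}\right)^{2} - \frac{1712875}{2} = \left(-2\right) \frac{17230801}{81} - \frac{1712875}{2} = - \frac{34461602}{81} - \frac{1712875}{2} = - \frac{207666079}{162}$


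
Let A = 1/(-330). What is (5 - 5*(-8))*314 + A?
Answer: 4662899/330 ≈ 14130.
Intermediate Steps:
A = -1/330 ≈ -0.0030303
(5 - 5*(-8))*314 + A = (5 - 5*(-8))*314 - 1/330 = (5 + 40)*314 - 1/330 = 45*314 - 1/330 = 14130 - 1/330 = 4662899/330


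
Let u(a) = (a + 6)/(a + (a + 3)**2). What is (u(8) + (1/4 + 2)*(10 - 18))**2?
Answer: 5326864/16641 ≈ 320.10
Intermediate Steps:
u(a) = (6 + a)/(a + (3 + a)**2)
(u(8) + (1/4 + 2)*(10 - 18))**2 = ((6 + 8)/(8 + (3 + 8)**2) + (1/4 + 2)*(10 - 18))**2 = (14/(8 + 11**2) + (1/4 + 2)*(-8))**2 = (14/(8 + 121) + (9/4)*(-8))**2 = (14/129 - 18)**2 = (-2308/129)**2 = 5326864/16641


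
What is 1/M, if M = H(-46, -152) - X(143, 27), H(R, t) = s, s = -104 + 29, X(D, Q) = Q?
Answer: -1/102 ≈ -0.0098039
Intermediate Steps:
s = -75
H(R, t) = -75
M = -102 (M = -75 - 1*27 = -75 - 27 = -102)
1/M = 1/(-102) = -1/102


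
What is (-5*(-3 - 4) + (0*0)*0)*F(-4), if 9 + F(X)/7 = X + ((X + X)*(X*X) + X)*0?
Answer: -3185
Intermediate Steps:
F(X) = -63 + 7*X (F(X) = -63 + 7*(X + ((X + X)*(X*X) + X)*0) = -63 + 7*(X + ((2*X)*X² + X)*0) = -63 + 7*(X + (2*X³ + X)*0) = -63 + 7*(X + (X + 2*X³)*0) = -63 + 7*(X + 0) = -63 + 7*X)
(-5*(-3 - 4) + (0*0)*0)*F(-4) = (-5*(-3 - 4) + (0*0)*0)*(-63 + 7*(-4)) = (-5*(-7) + 0*0)*(-63 - 28) = (35 + 0)*(-91) = 35*(-91) = -3185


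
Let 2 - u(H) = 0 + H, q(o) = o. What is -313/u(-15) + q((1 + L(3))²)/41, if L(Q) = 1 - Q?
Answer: -12816/697 ≈ -18.387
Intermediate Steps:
u(H) = 2 - H (u(H) = 2 - (0 + H) = 2 - H)
-313/u(-15) + q((1 + L(3))²)/41 = -313/(2 - 1*(-15)) + (1 + (1 - 1*3))²/41 = -313/(2 + 15) + (1 + (1 - 3))²*(1/41) = -313/17 + (1 - 2)²*(1/41) = -313*1/17 + (-1)²*(1/41) = -313/17 + 1*(1/41) = -313/17 + 1/41 = -12816/697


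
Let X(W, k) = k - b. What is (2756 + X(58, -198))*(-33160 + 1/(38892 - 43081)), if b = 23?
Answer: -352129855935/4189 ≈ -8.4061e+7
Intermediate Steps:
X(W, k) = -23 + k (X(W, k) = k - 1*23 = k - 23 = -23 + k)
(2756 + X(58, -198))*(-33160 + 1/(38892 - 43081)) = (2756 + (-23 - 198))*(-33160 + 1/(38892 - 43081)) = (2756 - 221)*(-33160 + 1/(-4189)) = 2535*(-33160 - 1/4189) = 2535*(-138907241/4189) = -352129855935/4189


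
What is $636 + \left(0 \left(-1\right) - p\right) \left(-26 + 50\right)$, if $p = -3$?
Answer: $708$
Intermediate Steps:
$636 + \left(0 \left(-1\right) - p\right) \left(-26 + 50\right) = 636 + \left(0 \left(-1\right) - -3\right) \left(-26 + 50\right) = 636 + \left(0 + 3\right) 24 = 636 + 3 \cdot 24 = 636 + 72 = 708$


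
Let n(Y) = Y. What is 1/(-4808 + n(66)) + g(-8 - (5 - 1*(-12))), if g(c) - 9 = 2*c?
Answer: -194423/4742 ≈ -41.000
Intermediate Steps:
g(c) = 9 + 2*c
1/(-4808 + n(66)) + g(-8 - (5 - 1*(-12))) = 1/(-4808 + 66) + (9 + 2*(-8 - (5 - 1*(-12)))) = 1/(-4742) + (9 + 2*(-8 - (5 + 12))) = -1/4742 + (9 + 2*(-8 - 1*17)) = -1/4742 + (9 + 2*(-8 - 17)) = -1/4742 + (9 + 2*(-25)) = -1/4742 + (9 - 50) = -1/4742 - 41 = -194423/4742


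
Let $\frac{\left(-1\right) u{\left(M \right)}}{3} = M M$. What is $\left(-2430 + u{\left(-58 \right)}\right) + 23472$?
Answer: $10950$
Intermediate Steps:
$u{\left(M \right)} = - 3 M^{2}$ ($u{\left(M \right)} = - 3 M M = - 3 M^{2}$)
$\left(-2430 + u{\left(-58 \right)}\right) + 23472 = \left(-2430 - 3 \left(-58\right)^{2}\right) + 23472 = \left(-2430 - 10092\right) + 23472 = -12522 + 23472 = 10950$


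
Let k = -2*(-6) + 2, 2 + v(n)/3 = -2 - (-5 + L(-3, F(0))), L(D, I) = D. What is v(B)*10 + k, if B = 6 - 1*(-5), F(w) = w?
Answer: 134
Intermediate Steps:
B = 11 (B = 6 + 5 = 11)
v(n) = 12 (v(n) = -6 + 3*(-2 - (-5 - 3)) = -6 + 3*(-2 - 1*(-8)) = -6 + 3*(-2 + 8) = -6 + 3*6 = -6 + 18 = 12)
k = 14 (k = 12 + 2 = 14)
v(B)*10 + k = 12*10 + 14 = 120 + 14 = 134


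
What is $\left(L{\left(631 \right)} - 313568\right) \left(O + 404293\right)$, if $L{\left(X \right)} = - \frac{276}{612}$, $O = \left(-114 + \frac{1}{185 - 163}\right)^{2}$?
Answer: $- \frac{3229788255446251}{24684} \approx -1.3085 \cdot 10^{11}$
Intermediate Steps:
$O = \frac{6285049}{484}$ ($O = \left(-114 + \frac{1}{22}\right)^{2} = \left(- \frac{2507}{22}\right)^{2} = \frac{6285049}{484} \approx 12986.0$)
$L{\left(X \right)} = - \frac{23}{51}$ ($L{\left(X \right)} = \left(-276\right) \frac{1}{612} = - \frac{23}{51}$)
$\left(L{\left(631 \right)} - 313568\right) \left(O + 404293\right) = \left(- \frac{23}{51} - 313568\right) \left(\frac{6285049}{484} + 404293\right) = \left(- \frac{15991991}{51}\right) \frac{201962861}{484} = - \frac{3229788255446251}{24684}$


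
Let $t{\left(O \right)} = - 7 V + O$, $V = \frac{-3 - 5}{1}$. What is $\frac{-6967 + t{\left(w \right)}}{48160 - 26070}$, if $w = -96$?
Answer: $- \frac{7007}{22090} \approx -0.3172$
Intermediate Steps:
$V = -8$ ($V = \left(-8\right) 1 = -8$)
$t{\left(O \right)} = 56 + O$ ($t{\left(O \right)} = \left(-7\right) \left(-8\right) + O = 56 + O$)
$\frac{-6967 + t{\left(w \right)}}{48160 - 26070} = \frac{-6967 + \left(56 - 96\right)}{48160 - 26070} = \frac{-6967 - 40}{22090} = \left(-7007\right) \frac{1}{22090} = - \frac{7007}{22090}$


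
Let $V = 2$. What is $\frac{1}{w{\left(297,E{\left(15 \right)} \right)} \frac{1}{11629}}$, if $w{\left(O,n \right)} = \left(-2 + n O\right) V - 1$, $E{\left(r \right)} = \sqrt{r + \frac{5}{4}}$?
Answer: $\frac{11629}{1146712} + \frac{3453813 \sqrt{65}}{5733560} \approx 4.8667$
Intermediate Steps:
$E{\left(r \right)} = \sqrt{\frac{5}{4} + r}$ ($E{\left(r \right)} = \sqrt{r + 5 \cdot \frac{1}{4}} = \sqrt{r + \frac{5}{4}} = \sqrt{\frac{5}{4} + r}$)
$w{\left(O,n \right)} = -5 + 2 O n$ ($w{\left(O,n \right)} = \left(-2 + n O\right) 2 - 1 = \left(-2 + O n\right) 2 - 1 = \left(-4 + 2 O n\right) - 1 = -5 + 2 O n$)
$\frac{1}{w{\left(297,E{\left(15 \right)} \right)} \frac{1}{11629}} = \frac{1}{\left(-5 + 2 \cdot 297 \frac{\sqrt{5 + 4 \cdot 15}}{2}\right) \frac{1}{11629}} = \frac{1}{\left(-5 + 2 \cdot 297 \frac{\sqrt{5 + 60}}{2}\right) \frac{1}{11629}} = \frac{1}{\left(-5 + 2 \cdot 297 \frac{\sqrt{65}}{2}\right) \frac{1}{11629}} = \frac{1}{\left(-5 + 297 \sqrt{65}\right) \frac{1}{11629}} = \frac{1}{- \frac{5}{11629} + \frac{297 \sqrt{65}}{11629}}$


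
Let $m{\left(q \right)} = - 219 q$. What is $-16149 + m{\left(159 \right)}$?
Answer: $-50970$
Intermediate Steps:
$-16149 + m{\left(159 \right)} = -16149 - 34821 = -50970$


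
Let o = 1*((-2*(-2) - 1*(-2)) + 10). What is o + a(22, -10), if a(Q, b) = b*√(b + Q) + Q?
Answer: 38 - 20*√3 ≈ 3.3590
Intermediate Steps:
a(Q, b) = Q + b*√(Q + b) (a(Q, b) = b*√(Q + b) + Q = Q + b*√(Q + b))
o = 16 (o = 1*((4 + 2) + 10) = 1*(6 + 10) = 1*16 = 16)
o + a(22, -10) = 16 + (22 - 10*√(22 - 10)) = 16 + (22 - 20*√3) = 38 - 20*√3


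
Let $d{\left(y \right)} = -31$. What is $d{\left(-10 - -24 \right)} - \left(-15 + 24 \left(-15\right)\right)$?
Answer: $344$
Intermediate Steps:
$d{\left(-10 - -24 \right)} - \left(-15 + 24 \left(-15\right)\right) = -31 - \left(-15 + 24 \left(-15\right)\right) = -31 - \left(-15 - 360\right) = -31 - -375 = -31 + 375 = 344$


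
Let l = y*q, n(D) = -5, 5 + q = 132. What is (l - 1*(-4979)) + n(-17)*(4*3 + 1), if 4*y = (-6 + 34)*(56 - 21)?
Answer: 36029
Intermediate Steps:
q = 127 (q = -5 + 132 = 127)
y = 245 (y = ((-6 + 34)*(56 - 21))/4 = (28*35)/4 = (1/4)*980 = 245)
l = 31115 (l = 245*127 = 31115)
(l - 1*(-4979)) + n(-17)*(4*3 + 1) = (31115 - 1*(-4979)) - 5*(4*3 + 1) = (31115 + 4979) - 5*(12 + 1) = 36094 - 5*13 = 36094 - 65 = 36029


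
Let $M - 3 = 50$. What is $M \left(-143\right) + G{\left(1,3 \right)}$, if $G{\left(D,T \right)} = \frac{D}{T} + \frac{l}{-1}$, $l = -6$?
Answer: $- \frac{22718}{3} \approx -7572.7$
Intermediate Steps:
$M = 53$ ($M = 3 + 50 = 53$)
$G{\left(D,T \right)} = 6 + \frac{D}{T}$ ($G{\left(D,T \right)} = \frac{D}{T} - \frac{6}{-1} = \frac{D}{T} - -6 = \frac{D}{T} + 6 = 6 + \frac{D}{T}$)
$M \left(-143\right) + G{\left(1,3 \right)} = 53 \left(-143\right) + \left(6 + 1 \cdot \frac{1}{3}\right) = -7579 + \left(6 + 1 \cdot \frac{1}{3}\right) = -7579 + \left(6 + \frac{1}{3}\right) = -7579 + \frac{19}{3} = - \frac{22718}{3}$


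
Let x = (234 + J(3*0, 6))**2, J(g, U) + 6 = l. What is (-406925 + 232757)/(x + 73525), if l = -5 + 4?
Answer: -87084/62527 ≈ -1.3927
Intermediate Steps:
l = -1
J(g, U) = -7 (J(g, U) = -6 - 1 = -7)
x = 51529 (x = (234 - 7)**2 = 227**2 = 51529)
(-406925 + 232757)/(x + 73525) = (-406925 + 232757)/(51529 + 73525) = -174168/125054 = -174168*1/125054 = -87084/62527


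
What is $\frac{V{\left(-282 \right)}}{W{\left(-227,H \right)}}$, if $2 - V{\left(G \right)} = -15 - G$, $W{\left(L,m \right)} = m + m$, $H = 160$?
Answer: $- \frac{53}{64} \approx -0.82813$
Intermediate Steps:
$W{\left(L,m \right)} = 2 m$
$V{\left(G \right)} = 17 + G$ ($V{\left(G \right)} = 2 - \left(-15 - G\right) = 2 + \left(15 + G\right) = 17 + G$)
$\frac{V{\left(-282 \right)}}{W{\left(-227,H \right)}} = \frac{17 - 282}{2 \cdot 160} = - \frac{265}{320} = \left(-265\right) \frac{1}{320} = - \frac{53}{64}$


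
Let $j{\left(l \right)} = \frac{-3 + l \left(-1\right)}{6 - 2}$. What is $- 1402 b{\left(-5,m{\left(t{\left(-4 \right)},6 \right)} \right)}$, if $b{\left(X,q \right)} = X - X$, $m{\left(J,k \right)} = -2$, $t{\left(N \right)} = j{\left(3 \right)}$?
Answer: $0$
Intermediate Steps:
$j{\left(l \right)} = - \frac{3}{4} - \frac{l}{4}$ ($j{\left(l \right)} = \frac{-3 - l}{4} = \left(-3 - l\right) \frac{1}{4} = - \frac{3}{4} - \frac{l}{4}$)
$t{\left(N \right)} = - \frac{3}{2}$ ($t{\left(N \right)} = - \frac{3}{4} - \frac{3}{4} = - \frac{3}{2}$)
$b{\left(X,q \right)} = 0$
$- 1402 b{\left(-5,m{\left(t{\left(-4 \right)},6 \right)} \right)} = \left(-1402\right) 0 = 0$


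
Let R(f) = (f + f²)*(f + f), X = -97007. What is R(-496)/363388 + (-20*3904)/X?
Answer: -5899562008960/8812794929 ≈ -669.43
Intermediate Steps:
R(f) = 2*f*(f + f²) (R(f) = (f + f²)*(2*f) = 2*f*(f + f²))
R(-496)/363388 + (-20*3904)/X = (2*(-496)²*(1 - 496))/363388 - 20*3904/(-97007) = (2*246016*(-495))*(1/363388) - 78080*(-1/97007) = -243555840*1/363388 + 78080/97007 = -60888960/90847 + 78080/97007 = -5899562008960/8812794929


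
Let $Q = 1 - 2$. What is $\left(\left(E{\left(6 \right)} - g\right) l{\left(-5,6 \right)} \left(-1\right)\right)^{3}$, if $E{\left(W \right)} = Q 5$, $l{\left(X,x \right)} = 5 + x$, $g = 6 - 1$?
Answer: $1331000$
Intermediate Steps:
$Q = -1$ ($Q = 1 - 2 = -1$)
$g = 5$ ($g = 6 - 1 = 5$)
$E{\left(W \right)} = -5$ ($E{\left(W \right)} = \left(-1\right) 5 = -5$)
$\left(\left(E{\left(6 \right)} - g\right) l{\left(-5,6 \right)} \left(-1\right)\right)^{3} = \left(\left(-5 - 5\right) \left(5 + 6\right) \left(-1\right)\right)^{3} = \left(\left(-5 - 5\right) 11 \left(-1\right)\right)^{3} = \left(\left(-10\right) 11 \left(-1\right)\right)^{3} = \left(\left(-110\right) \left(-1\right)\right)^{3} = 110^{3} = 1331000$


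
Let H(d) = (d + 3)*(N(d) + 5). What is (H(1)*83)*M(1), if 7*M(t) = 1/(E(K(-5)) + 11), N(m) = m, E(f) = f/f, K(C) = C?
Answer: 166/7 ≈ 23.714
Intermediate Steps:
E(f) = 1
M(t) = 1/84 (M(t) = 1/(7*(1 + 11)) = (1/7)/12 = (1/7)*(1/12) = 1/84)
H(d) = (3 + d)*(5 + d) (H(d) = (d + 3)*(d + 5) = (3 + d)*(5 + d))
(H(1)*83)*M(1) = ((15 + 1**2 + 8*1)*83)*(1/84) = ((15 + 1 + 8)*83)*(1/84) = (24*83)*(1/84) = 1992*(1/84) = 166/7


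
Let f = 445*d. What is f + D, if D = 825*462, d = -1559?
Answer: -312605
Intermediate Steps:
D = 381150
f = -693755 (f = 445*(-1559) = -693755)
f + D = -693755 + 381150 = -312605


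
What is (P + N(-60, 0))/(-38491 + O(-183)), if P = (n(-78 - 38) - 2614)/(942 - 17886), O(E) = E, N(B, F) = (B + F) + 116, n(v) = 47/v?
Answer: -110371495/76013901696 ≈ -0.0014520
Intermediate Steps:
N(B, F) = 116 + B + F
P = 303271/1965504 (P = (47/(-78 - 38) - 2614)/(942 - 17886) = (47/(-116) - 2614)/(-16944) = (47*(-1/116) - 2614)*(-1/16944) = (-47/116 - 2614)*(-1/16944) = -303271/116*(-1/16944) = 303271/1965504 ≈ 0.15430)
(P + N(-60, 0))/(-38491 + O(-183)) = (303271/1965504 + (116 - 60 + 0))/(-38491 - 183) = (303271/1965504 + 56)/(-38674) = (110371495/1965504)*(-1/38674) = -110371495/76013901696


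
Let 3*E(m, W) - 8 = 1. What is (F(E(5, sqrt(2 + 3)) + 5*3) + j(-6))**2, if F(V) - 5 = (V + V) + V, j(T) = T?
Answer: 2809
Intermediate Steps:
E(m, W) = 3 (E(m, W) = 8/3 + (1/3)*1 = 8/3 + 1/3 = 3)
F(V) = 5 + 3*V (F(V) = 5 + ((V + V) + V) = 5 + (2*V + V) = 5 + 3*V)
(F(E(5, sqrt(2 + 3)) + 5*3) + j(-6))**2 = ((5 + 3*(3 + 5*3)) - 6)**2 = ((5 + 3*(3 + 15)) - 6)**2 = ((5 + 3*18) - 6)**2 = ((5 + 54) - 6)**2 = (59 - 6)**2 = 53**2 = 2809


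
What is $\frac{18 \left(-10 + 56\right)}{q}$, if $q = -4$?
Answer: $-207$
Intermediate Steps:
$\frac{18 \left(-10 + 56\right)}{q} = \frac{18 \left(-10 + 56\right)}{-4} = 18 \cdot 46 \left(- \frac{1}{4}\right) = 828 \left(- \frac{1}{4}\right) = -207$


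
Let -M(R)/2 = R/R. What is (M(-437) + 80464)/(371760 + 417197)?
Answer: 80462/788957 ≈ 0.10199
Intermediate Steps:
M(R) = -2 (M(R) = -2*R/R = -2*1 = -2)
(M(-437) + 80464)/(371760 + 417197) = (-2 + 80464)/(371760 + 417197) = 80462/788957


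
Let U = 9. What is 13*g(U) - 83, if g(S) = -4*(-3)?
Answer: 73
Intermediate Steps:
g(S) = 12
13*g(U) - 83 = 13*12 - 83 = 156 - 83 = 73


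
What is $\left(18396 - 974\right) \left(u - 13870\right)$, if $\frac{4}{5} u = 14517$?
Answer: $\frac{149001655}{2} \approx 7.4501 \cdot 10^{7}$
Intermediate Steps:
$u = \frac{72585}{4}$ ($u = \frac{5}{4} \cdot 14517 = \frac{72585}{4} \approx 18146.0$)
$\left(18396 - 974\right) \left(u - 13870\right) = \left(18396 - 974\right) \left(\frac{72585}{4} - 13870\right) = 17422 \cdot \frac{17105}{4} = \frac{149001655}{2}$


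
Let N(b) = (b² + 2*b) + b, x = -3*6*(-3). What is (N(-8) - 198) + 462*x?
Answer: 24790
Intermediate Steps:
x = 54 (x = -18*(-3) = 54)
N(b) = b² + 3*b
(N(-8) - 198) + 462*x = (-8*(3 - 8) - 198) + 462*54 = (-8*(-5) - 198) + 24948 = (40 - 198) + 24948 = -158 + 24948 = 24790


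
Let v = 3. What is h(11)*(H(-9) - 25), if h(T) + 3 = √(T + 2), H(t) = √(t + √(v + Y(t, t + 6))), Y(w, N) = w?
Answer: (3 - √13)*(25 - √(-9 + I*√6)) ≈ -14.894 + 1.8331*I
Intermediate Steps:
H(t) = √(t + √(3 + t))
h(T) = -3 + √(2 + T) (h(T) = -3 + √(T + 2) = -3 + √(2 + T))
h(11)*(H(-9) - 25) = (-3 + √(2 + 11))*(√(-9 + √(3 - 9)) - 25) = (-3 + √13)*(√(-9 + √(-6)) - 25) = (-3 + √13)*(√(-9 + I*√6) - 25) = (-3 + √13)*(-25 + √(-9 + I*√6)) = (-25 + √(-9 + I*√6))*(-3 + √13)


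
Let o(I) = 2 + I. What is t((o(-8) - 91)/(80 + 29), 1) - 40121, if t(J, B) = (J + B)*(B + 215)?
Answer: -4370597/109 ≈ -40097.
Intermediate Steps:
t(J, B) = (215 + B)*(B + J) (t(J, B) = (B + J)*(215 + B) = (215 + B)*(B + J))
t((o(-8) - 91)/(80 + 29), 1) - 40121 = (1² + 215*1 + 215*(((2 - 8) - 91)/(80 + 29)) + 1*(((2 - 8) - 91)/(80 + 29))) - 40121 = (1 + 215 + 215*((-6 - 91)/109) + 1*((-6 - 91)/109)) - 40121 = (1 + 215 + 215*(-97*1/109) + 1*(-97*1/109)) - 40121 = (1 + 215 + 215*(-97/109) + 1*(-97/109)) - 40121 = (1 + 215 - 20855/109 - 97/109) - 40121 = 2592/109 - 40121 = -4370597/109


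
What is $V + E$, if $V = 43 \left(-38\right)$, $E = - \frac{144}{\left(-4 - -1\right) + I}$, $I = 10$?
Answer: $- \frac{11582}{7} \approx -1654.6$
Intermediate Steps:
$E = - \frac{144}{7}$ ($E = - \frac{144}{\left(-4 - -1\right) + 10} = - \frac{144}{\left(-4 + 1\right) + 10} = - \frac{144}{-3 + 10} = - \frac{144}{7} \approx -20.571$)
$V = -1634$
$V + E = -1634 - \frac{144}{7} = - \frac{11582}{7}$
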